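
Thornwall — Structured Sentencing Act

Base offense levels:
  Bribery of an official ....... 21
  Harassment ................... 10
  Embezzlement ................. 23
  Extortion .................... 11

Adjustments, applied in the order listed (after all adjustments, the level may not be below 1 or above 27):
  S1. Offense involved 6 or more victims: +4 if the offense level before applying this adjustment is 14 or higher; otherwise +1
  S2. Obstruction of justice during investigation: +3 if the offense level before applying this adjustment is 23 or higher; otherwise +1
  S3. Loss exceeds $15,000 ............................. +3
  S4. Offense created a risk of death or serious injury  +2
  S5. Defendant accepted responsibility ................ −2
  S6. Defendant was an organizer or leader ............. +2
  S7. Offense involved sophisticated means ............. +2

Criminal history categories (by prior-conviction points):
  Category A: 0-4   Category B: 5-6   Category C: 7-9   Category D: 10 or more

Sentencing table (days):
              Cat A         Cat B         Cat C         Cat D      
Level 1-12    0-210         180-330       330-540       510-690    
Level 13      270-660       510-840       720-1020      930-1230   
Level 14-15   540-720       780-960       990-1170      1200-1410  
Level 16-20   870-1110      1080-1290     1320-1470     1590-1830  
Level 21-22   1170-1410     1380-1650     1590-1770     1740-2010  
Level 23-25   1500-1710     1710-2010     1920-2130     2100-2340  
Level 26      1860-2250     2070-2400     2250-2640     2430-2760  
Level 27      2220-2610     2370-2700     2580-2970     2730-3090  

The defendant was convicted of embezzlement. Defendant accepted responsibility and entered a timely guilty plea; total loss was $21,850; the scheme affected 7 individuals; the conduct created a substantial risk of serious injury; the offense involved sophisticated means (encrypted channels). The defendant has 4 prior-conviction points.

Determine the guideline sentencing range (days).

2220-2610 days

Base offense level for embezzlement: 23.
S1 applies (level before this adjustment is 23 ≥ 14, so +4): 23 + 4 = 27.
S2 does not apply.
S3 applies: 27 + 3 = 30.
S4 applies: 30 + 2 = 32.
S5 applies: 32 − 2 = 30.
S6 does not apply.
S7 applies: 30 + 2 = 32.
Level 32 exceeds the maximum of 27; capped at 27.
Final offense level: 27.
Criminal history: 4 prior points → Category A (0-4).
Level 27 falls in the 27 band.
Grid: Level 27 × Category A = 2220-2610 days.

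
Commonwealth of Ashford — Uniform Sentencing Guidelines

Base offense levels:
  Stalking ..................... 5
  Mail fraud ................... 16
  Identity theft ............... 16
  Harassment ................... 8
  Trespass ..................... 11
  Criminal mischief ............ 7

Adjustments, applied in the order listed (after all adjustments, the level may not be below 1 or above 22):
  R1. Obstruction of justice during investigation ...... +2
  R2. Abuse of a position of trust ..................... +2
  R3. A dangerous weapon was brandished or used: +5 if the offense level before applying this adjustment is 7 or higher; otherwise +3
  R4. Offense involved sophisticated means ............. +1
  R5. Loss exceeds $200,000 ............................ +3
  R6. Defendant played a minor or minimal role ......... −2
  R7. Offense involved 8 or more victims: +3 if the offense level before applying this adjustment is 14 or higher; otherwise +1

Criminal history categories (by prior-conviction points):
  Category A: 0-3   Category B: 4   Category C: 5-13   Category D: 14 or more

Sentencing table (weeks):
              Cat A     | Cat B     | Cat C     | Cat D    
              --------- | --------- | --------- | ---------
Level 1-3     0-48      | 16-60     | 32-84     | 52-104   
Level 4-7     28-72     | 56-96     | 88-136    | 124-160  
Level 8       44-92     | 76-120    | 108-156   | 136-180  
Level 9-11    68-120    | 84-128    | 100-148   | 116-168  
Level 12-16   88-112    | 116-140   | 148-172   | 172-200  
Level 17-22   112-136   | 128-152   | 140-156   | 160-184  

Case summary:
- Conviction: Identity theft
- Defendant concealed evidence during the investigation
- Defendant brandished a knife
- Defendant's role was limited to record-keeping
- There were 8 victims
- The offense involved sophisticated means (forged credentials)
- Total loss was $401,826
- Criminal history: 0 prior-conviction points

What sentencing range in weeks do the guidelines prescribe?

112-136 weeks

Base offense level for identity theft: 16.
R1 applies: 16 + 2 = 18.
R3 applies (level before this adjustment is 18 ≥ 7, so +5): 18 + 5 = 23.
R4 applies: 23 + 1 = 24.
R5 applies: 24 + 3 = 27.
R6 applies: 27 − 2 = 25.
R7 applies (level before this adjustment is 25 ≥ 14, so +3): 25 + 3 = 28.
Level 28 exceeds the maximum of 22; capped at 22.
Final offense level: 22.
Criminal history: 0 prior points → Category A (0-3).
Level 22 falls in the 17-22 band.
Grid: Level 17-22 × Category A = 112-136 weeks.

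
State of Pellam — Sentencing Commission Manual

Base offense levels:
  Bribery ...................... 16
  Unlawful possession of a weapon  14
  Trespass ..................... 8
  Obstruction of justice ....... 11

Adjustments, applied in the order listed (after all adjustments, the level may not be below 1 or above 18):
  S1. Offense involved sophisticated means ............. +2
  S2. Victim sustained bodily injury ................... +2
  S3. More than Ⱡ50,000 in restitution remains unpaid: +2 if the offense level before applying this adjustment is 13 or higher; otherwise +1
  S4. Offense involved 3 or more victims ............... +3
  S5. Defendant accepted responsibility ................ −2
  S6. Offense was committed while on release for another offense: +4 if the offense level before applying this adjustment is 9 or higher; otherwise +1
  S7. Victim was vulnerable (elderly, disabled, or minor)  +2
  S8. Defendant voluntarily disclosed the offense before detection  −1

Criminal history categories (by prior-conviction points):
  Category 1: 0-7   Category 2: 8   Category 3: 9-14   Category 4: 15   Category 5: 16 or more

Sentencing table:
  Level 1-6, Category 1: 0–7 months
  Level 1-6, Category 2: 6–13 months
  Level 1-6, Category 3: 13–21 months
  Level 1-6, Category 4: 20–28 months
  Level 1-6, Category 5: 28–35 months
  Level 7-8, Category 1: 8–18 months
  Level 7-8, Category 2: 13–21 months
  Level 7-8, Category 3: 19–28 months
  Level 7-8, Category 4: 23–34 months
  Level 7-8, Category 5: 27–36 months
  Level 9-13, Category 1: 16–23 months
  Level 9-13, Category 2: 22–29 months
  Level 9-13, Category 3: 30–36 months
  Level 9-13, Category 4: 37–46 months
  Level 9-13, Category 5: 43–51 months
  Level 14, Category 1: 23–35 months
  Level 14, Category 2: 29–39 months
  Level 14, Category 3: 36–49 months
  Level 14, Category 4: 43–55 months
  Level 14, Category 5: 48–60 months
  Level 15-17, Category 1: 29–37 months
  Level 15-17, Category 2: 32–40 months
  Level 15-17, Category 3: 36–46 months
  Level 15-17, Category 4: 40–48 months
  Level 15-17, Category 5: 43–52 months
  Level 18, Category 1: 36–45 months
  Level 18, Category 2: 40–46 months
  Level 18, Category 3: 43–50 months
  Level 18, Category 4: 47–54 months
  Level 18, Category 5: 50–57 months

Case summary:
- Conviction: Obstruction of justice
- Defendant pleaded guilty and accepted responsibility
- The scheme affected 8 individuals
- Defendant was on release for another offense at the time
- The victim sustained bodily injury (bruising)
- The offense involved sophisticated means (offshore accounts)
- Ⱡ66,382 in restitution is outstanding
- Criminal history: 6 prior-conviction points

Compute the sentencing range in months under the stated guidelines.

Base offense level for obstruction of justice: 11.
S1 applies: 11 + 2 = 13.
S2 applies: 13 + 2 = 15.
S3 applies (level before this adjustment is 15 ≥ 13, so +2): 15 + 2 = 17.
S4 applies: 17 + 3 = 20.
S5 applies: 20 − 2 = 18.
S6 applies (level before this adjustment is 18 ≥ 9, so +4): 18 + 4 = 22.
S7 does not apply.
Level 22 exceeds the maximum of 18; capped at 18.
Final offense level: 18.
Criminal history: 6 prior points → Category 1 (0-7).
Level 18 falls in the 18 band.
Grid: Level 18 × Category 1 = 36-45 months.

36-45 months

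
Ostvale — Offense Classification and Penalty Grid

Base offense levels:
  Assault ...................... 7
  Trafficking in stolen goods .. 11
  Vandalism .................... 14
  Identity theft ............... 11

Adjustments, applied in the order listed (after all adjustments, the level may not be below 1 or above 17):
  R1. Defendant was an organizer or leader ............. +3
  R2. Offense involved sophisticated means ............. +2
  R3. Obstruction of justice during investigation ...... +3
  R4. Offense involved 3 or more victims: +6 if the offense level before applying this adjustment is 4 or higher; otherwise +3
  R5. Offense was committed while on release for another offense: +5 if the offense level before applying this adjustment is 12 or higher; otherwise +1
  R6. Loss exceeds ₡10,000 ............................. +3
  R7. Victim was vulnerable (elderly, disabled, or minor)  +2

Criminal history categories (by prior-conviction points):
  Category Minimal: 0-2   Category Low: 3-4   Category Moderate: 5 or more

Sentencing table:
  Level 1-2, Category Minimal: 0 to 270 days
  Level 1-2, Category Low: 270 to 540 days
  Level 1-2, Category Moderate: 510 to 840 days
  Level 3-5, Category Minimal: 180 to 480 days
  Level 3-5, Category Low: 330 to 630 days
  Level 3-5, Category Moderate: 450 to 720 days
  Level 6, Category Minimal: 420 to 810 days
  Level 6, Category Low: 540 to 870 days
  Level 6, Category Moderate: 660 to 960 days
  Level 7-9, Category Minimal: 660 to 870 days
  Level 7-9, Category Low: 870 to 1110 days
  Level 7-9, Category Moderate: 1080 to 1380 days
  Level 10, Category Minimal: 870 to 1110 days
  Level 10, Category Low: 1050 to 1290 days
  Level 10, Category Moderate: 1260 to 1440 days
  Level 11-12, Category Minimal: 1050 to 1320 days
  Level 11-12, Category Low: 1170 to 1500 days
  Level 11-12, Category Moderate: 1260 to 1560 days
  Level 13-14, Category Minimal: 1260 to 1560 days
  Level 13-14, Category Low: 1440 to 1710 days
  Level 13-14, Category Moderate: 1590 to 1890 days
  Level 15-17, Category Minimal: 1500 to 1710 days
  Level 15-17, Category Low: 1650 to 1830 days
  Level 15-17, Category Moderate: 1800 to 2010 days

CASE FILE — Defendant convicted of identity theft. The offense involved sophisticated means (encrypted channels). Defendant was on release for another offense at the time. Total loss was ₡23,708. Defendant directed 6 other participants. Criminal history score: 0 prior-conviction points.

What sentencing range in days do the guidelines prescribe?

Base offense level for identity theft: 11.
R1 applies: 11 + 3 = 14.
R2 applies: 14 + 2 = 16.
R5 applies (level before this adjustment is 16 ≥ 12, so +5): 16 + 5 = 21.
R6 applies: 21 + 3 = 24.
Level 24 exceeds the maximum of 17; capped at 17.
Final offense level: 17.
Criminal history: 0 prior points → Category Minimal (0-2).
Level 17 falls in the 15-17 band.
Grid: Level 15-17 × Category Minimal = 1500-1710 days.

1500-1710 days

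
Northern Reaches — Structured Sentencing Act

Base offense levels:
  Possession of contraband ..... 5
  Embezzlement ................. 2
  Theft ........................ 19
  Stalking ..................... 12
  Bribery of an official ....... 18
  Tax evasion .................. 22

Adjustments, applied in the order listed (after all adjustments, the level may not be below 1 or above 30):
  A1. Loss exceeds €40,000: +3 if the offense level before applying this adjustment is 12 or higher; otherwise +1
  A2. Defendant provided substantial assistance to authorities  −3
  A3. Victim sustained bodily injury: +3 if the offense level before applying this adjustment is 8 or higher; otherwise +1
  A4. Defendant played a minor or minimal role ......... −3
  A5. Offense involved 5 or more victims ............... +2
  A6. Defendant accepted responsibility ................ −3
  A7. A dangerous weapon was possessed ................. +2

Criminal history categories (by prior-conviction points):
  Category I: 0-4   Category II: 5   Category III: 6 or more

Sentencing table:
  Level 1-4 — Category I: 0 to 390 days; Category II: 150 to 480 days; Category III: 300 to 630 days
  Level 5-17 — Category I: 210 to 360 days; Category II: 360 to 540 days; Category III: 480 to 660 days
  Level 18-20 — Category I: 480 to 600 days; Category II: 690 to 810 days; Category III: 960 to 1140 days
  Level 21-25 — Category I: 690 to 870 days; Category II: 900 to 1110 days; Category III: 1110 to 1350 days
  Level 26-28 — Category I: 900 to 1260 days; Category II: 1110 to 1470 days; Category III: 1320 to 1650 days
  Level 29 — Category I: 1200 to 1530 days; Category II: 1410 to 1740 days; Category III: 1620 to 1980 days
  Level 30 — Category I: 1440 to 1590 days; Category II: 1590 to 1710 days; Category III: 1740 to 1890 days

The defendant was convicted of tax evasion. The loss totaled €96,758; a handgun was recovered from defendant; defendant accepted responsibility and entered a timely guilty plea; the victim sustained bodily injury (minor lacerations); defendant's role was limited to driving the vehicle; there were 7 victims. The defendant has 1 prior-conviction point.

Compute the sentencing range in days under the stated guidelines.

Base offense level for tax evasion: 22.
A1 applies (level before this adjustment is 22 ≥ 12, so +3): 22 + 3 = 25.
A3 applies (level before this adjustment is 25 ≥ 8, so +3): 25 + 3 = 28.
A4 applies: 28 − 3 = 25.
A5 applies: 25 + 2 = 27.
A6 applies: 27 − 3 = 24.
A7 applies: 24 + 2 = 26.
Final offense level: 26.
Criminal history: 1 prior point → Category I (0-4).
Level 26 falls in the 26-28 band.
Grid: Level 26-28 × Category I = 900-1260 days.

900-1260 days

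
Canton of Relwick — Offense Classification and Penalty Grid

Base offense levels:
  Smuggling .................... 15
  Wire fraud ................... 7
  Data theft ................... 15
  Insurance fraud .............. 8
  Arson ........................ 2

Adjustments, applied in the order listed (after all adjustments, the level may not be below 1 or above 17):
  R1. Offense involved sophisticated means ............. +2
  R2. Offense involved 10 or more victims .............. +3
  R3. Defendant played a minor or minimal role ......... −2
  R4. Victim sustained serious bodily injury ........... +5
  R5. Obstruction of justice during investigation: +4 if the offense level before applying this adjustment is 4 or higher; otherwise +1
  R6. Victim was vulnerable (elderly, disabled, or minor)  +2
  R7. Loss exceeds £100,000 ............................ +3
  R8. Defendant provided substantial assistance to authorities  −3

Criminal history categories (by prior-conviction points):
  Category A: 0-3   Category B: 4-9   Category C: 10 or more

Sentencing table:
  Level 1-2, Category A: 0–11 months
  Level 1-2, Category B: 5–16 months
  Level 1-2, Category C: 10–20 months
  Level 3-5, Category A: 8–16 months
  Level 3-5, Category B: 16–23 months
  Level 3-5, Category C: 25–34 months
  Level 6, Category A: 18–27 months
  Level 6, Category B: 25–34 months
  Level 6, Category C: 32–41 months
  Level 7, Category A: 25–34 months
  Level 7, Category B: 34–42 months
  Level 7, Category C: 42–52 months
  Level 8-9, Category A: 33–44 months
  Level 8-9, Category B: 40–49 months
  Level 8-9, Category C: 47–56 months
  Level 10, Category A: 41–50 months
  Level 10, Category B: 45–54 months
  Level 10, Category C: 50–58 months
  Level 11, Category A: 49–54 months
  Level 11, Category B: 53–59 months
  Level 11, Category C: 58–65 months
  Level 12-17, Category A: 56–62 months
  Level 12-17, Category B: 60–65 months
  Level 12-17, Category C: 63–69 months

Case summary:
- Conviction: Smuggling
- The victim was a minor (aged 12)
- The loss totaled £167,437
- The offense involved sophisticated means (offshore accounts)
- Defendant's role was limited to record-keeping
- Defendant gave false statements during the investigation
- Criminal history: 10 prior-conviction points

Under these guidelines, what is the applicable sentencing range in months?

63-69 months

Base offense level for smuggling: 15.
R1 applies: 15 + 2 = 17.
R2 does not apply.
R3 applies: 17 − 2 = 15.
R4 does not apply.
R5 applies (level before this adjustment is 15 ≥ 4, so +4): 15 + 4 = 19.
R6 applies: 19 + 2 = 21.
R7 applies: 21 + 3 = 24.
Level 24 exceeds the maximum of 17; capped at 17.
Final offense level: 17.
Criminal history: 10 prior points → Category C (10+).
Level 17 falls in the 12-17 band.
Grid: Level 12-17 × Category C = 63-69 months.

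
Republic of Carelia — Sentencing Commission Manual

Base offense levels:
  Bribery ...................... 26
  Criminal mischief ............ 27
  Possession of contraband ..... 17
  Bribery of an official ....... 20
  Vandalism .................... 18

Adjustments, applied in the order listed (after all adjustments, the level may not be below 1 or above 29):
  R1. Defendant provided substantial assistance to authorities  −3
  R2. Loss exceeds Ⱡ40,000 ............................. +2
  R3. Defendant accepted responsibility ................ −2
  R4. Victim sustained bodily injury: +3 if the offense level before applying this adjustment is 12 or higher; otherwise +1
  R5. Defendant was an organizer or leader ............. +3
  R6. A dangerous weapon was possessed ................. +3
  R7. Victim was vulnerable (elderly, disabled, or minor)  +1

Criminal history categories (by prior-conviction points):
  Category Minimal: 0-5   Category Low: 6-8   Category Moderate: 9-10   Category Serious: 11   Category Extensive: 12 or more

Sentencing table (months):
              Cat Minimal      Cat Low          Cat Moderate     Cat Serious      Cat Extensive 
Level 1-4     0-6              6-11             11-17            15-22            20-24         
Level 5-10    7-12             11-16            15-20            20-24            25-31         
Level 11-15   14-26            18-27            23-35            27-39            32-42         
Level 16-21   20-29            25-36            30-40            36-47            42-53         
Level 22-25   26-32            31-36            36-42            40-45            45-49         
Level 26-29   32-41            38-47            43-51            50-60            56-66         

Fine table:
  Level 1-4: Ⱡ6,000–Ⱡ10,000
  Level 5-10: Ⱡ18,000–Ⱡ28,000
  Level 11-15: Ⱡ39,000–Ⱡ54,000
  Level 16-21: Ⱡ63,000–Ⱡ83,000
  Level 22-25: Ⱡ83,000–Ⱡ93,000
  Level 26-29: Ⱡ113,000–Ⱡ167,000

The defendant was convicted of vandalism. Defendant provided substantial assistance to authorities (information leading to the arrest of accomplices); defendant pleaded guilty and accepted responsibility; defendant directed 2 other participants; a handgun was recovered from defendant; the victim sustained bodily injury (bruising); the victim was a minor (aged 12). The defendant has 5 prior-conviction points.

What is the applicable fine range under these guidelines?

Base offense level for vandalism: 18.
R1 applies: 18 − 3 = 15.
R2 does not apply.
R3 applies: 15 − 2 = 13.
R4 applies (level before this adjustment is 13 ≥ 12, so +3): 13 + 3 = 16.
R5 applies: 16 + 3 = 19.
R6 applies: 19 + 3 = 22.
R7 applies: 22 + 1 = 23.
Final offense level: 23.
Level 23 falls in the 22-25 band.
Fine table: Level 22-25 → Ⱡ83,000–Ⱡ93,000.

Ⱡ83,000–Ⱡ93,000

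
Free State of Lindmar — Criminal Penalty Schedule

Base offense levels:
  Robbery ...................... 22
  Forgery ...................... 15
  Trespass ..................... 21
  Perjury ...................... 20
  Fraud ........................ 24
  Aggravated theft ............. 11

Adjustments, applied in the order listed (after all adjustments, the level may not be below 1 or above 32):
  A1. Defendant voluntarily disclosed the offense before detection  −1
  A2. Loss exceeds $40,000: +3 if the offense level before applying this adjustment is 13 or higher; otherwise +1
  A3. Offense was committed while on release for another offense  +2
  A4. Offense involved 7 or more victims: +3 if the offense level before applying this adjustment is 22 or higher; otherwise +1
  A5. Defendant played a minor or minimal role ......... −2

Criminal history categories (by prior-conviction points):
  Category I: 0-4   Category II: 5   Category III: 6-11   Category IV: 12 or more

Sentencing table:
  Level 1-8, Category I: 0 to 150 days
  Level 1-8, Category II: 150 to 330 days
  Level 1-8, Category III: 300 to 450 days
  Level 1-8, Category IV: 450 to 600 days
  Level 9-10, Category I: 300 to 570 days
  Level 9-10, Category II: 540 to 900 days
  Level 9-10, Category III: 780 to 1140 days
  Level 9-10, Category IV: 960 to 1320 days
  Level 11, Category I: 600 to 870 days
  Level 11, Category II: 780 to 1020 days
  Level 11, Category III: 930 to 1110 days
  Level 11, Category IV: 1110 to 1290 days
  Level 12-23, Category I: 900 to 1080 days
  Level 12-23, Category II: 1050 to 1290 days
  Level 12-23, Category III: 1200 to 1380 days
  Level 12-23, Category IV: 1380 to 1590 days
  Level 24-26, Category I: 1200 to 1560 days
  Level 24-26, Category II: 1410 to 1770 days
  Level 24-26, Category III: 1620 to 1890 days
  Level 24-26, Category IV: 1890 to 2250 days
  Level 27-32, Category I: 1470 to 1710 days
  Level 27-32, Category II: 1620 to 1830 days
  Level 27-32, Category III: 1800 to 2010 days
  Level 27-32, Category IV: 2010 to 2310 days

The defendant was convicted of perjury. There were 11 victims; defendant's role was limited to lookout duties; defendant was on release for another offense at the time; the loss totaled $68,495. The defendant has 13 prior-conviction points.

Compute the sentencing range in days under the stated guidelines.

Base offense level for perjury: 20.
A2 applies (level before this adjustment is 20 ≥ 13, so +3): 20 + 3 = 23.
A3 applies: 23 + 2 = 25.
A4 applies (level before this adjustment is 25 ≥ 22, so +3): 25 + 3 = 28.
A5 applies: 28 − 2 = 26.
Final offense level: 26.
Criminal history: 13 prior points → Category IV (12+).
Level 26 falls in the 24-26 band.
Grid: Level 24-26 × Category IV = 1890-2250 days.

1890-2250 days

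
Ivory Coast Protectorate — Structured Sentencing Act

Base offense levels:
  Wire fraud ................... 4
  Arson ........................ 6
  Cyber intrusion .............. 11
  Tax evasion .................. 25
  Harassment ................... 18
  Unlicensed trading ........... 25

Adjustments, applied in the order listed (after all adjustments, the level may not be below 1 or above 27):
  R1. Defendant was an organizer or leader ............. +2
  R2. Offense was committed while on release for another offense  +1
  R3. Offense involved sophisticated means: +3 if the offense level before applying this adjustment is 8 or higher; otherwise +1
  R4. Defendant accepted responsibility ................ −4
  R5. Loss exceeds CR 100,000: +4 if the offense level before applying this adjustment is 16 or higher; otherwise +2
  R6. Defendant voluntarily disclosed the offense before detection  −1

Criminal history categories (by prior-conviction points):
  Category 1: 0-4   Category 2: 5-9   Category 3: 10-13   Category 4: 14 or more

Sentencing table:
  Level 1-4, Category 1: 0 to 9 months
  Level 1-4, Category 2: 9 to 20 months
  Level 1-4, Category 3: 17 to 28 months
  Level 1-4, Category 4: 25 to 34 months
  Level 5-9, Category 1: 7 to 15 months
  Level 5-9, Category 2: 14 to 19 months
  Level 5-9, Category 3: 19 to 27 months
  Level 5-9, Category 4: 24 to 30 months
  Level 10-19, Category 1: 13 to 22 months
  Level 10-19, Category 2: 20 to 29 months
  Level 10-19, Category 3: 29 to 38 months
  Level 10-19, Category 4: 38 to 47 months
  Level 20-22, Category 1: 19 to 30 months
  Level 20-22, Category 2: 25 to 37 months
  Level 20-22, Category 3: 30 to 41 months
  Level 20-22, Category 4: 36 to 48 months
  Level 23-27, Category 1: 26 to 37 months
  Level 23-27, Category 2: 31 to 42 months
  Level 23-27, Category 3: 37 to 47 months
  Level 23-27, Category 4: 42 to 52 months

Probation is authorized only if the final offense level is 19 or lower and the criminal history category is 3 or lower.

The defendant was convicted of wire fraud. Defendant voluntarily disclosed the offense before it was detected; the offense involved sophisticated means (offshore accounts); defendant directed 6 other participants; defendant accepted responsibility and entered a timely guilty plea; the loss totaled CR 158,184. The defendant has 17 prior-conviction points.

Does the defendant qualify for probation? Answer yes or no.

No

Base offense level for wire fraud: 4.
R1 applies: 4 + 2 = 6.
R3 applies (level before this adjustment is 6 < 8, so +1): 6 + 1 = 7.
R4 applies: 7 − 4 = 3.
R5 applies (level before this adjustment is 3 < 16, so +2): 3 + 2 = 5.
R6 applies: 5 − 1 = 4.
Final offense level: 4.
Criminal history: 17 prior points → Category 4 (14+).
Level 4 falls in the 1-4 band.
Grid: Level 1-4 × Category 4 = 25-34 months.
Probation check: level 4 ≤ 19 and category 4 > 3 → not eligible.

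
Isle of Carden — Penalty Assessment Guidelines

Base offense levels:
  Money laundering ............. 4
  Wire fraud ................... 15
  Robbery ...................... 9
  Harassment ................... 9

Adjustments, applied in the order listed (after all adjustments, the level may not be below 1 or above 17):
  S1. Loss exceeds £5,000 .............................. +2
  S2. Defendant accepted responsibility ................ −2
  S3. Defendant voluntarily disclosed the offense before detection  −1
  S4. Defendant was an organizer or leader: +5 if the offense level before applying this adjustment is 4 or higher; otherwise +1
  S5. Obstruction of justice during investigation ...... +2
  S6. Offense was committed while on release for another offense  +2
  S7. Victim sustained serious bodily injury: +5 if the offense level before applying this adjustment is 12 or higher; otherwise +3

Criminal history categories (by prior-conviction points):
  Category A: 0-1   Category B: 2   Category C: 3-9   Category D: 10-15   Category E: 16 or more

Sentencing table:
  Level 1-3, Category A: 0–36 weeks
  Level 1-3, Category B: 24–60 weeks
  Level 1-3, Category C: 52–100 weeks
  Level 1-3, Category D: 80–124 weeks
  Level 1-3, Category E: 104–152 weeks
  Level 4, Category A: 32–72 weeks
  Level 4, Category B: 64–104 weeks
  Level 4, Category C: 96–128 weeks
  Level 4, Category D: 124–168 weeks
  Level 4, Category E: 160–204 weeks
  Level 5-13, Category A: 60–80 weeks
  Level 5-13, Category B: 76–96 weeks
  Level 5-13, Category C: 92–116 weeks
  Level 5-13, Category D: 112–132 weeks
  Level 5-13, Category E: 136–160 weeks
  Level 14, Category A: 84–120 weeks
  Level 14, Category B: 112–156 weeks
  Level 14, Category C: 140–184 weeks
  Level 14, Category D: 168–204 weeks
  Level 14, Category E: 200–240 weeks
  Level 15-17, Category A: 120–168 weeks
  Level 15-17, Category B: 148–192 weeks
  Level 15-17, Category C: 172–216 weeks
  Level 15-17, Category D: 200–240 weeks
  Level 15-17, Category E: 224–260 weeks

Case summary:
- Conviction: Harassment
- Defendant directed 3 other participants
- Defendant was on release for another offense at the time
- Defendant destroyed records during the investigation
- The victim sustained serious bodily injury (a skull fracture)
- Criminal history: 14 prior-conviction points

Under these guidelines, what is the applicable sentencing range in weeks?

Base offense level for harassment: 9.
S2 does not apply.
S3 does not apply.
S4 applies (level before this adjustment is 9 ≥ 4, so +5): 9 + 5 = 14.
S5 applies: 14 + 2 = 16.
S6 applies: 16 + 2 = 18.
S7 applies (level before this adjustment is 18 ≥ 12, so +5): 18 + 5 = 23.
Level 23 exceeds the maximum of 17; capped at 17.
Final offense level: 17.
Criminal history: 14 prior points → Category D (10-15).
Level 17 falls in the 15-17 band.
Grid: Level 15-17 × Category D = 200-240 weeks.

200-240 weeks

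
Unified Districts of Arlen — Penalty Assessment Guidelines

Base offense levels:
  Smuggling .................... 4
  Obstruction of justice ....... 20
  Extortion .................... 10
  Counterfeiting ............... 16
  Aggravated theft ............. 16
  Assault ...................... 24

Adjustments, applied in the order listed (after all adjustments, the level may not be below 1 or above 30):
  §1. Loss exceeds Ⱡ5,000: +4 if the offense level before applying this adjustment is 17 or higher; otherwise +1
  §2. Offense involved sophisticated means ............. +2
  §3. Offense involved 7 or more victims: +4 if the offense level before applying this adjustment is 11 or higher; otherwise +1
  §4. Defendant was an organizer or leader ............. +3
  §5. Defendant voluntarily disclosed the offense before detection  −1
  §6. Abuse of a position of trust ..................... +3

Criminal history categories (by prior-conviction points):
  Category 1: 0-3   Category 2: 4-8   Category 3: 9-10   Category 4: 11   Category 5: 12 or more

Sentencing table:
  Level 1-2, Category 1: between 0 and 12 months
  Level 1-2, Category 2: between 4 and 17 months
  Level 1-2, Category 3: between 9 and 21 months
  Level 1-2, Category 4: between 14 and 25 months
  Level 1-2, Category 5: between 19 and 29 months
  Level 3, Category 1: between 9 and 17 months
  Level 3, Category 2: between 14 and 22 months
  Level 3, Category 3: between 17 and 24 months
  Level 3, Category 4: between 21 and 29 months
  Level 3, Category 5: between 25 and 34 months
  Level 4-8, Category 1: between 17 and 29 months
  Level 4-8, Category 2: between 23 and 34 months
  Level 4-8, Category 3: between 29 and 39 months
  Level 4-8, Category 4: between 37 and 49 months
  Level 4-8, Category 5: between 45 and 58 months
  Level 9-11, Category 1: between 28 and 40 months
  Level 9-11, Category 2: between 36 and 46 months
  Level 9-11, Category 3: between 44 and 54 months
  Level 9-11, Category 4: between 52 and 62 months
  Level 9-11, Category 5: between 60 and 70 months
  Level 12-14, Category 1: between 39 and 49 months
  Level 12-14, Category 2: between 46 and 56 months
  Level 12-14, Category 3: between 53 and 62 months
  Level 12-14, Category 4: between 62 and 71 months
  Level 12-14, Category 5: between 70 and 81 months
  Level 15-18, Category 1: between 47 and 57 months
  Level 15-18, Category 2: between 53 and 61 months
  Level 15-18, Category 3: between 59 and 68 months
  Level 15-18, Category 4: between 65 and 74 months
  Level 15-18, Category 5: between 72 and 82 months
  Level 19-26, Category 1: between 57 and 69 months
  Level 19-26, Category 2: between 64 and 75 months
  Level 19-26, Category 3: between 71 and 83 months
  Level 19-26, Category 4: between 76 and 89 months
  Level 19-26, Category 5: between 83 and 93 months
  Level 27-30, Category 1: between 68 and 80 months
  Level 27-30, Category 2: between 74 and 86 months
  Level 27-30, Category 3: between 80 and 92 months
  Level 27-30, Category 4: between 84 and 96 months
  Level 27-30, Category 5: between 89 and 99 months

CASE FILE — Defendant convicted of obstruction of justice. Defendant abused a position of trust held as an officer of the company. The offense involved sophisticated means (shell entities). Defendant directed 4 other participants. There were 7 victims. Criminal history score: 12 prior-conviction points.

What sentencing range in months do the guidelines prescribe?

89-99 months

Base offense level for obstruction of justice: 20.
§2 applies: 20 + 2 = 22.
§3 applies (level before this adjustment is 22 ≥ 11, so +4): 22 + 4 = 26.
§4 applies: 26 + 3 = 29.
§6 applies: 29 + 3 = 32.
Level 32 exceeds the maximum of 30; capped at 30.
Final offense level: 30.
Criminal history: 12 prior points → Category 5 (12+).
Level 30 falls in the 27-30 band.
Grid: Level 27-30 × Category 5 = 89-99 months.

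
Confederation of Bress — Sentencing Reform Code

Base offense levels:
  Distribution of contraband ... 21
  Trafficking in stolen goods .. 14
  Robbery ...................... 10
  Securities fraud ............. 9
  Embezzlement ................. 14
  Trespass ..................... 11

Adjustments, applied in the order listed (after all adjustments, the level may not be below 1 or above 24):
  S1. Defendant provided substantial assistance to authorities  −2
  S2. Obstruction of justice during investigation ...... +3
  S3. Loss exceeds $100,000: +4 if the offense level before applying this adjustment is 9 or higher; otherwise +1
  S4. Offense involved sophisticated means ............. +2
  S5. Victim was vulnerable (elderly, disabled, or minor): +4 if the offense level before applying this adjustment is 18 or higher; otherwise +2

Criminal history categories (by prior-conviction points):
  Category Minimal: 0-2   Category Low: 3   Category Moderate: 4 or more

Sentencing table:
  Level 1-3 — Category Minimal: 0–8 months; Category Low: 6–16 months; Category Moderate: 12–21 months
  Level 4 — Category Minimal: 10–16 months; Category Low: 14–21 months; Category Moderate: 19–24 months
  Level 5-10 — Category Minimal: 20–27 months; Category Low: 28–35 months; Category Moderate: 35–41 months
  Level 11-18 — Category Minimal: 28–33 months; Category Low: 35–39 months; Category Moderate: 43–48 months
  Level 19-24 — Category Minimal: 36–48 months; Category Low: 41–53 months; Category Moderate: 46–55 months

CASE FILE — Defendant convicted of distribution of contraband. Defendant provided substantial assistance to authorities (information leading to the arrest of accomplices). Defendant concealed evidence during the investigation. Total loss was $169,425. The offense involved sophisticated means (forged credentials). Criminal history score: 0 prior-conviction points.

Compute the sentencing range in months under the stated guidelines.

36-48 months

Base offense level for distribution of contraband: 21.
S1 applies: 21 − 2 = 19.
S2 applies: 19 + 3 = 22.
S3 applies (level before this adjustment is 22 ≥ 9, so +4): 22 + 4 = 26.
S4 applies: 26 + 2 = 28.
Level 28 exceeds the maximum of 24; capped at 24.
Final offense level: 24.
Criminal history: 0 prior points → Category Minimal (0-2).
Level 24 falls in the 19-24 band.
Grid: Level 19-24 × Category Minimal = 36-48 months.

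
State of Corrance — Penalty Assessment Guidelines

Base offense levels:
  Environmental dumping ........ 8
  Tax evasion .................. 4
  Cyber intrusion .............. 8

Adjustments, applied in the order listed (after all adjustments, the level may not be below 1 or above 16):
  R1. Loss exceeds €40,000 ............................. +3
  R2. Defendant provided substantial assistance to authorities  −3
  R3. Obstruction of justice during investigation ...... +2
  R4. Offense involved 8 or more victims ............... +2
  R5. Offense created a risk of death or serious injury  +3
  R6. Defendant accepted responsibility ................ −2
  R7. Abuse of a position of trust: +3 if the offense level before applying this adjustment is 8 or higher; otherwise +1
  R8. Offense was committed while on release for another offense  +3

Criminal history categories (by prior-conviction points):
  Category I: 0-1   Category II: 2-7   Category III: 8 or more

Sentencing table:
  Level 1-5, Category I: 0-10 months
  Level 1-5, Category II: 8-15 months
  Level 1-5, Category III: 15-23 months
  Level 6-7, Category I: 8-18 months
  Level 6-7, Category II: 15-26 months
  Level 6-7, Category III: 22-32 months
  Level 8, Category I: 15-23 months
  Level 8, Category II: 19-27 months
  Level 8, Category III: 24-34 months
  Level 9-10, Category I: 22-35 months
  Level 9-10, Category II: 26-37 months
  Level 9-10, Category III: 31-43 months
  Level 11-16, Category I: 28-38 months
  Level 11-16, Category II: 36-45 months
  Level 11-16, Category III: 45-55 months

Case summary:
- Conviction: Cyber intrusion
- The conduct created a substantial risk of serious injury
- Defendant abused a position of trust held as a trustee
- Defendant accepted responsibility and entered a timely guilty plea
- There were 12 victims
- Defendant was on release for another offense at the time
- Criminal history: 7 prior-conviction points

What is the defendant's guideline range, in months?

Base offense level for cyber intrusion: 8.
R4 applies: 8 + 2 = 10.
R5 applies: 10 + 3 = 13.
R6 applies: 13 − 2 = 11.
R7 applies (level before this adjustment is 11 ≥ 8, so +3): 11 + 3 = 14.
R8 applies: 14 + 3 = 17.
Level 17 exceeds the maximum of 16; capped at 16.
Final offense level: 16.
Criminal history: 7 prior points → Category II (2-7).
Level 16 falls in the 11-16 band.
Grid: Level 11-16 × Category II = 36-45 months.

36-45 months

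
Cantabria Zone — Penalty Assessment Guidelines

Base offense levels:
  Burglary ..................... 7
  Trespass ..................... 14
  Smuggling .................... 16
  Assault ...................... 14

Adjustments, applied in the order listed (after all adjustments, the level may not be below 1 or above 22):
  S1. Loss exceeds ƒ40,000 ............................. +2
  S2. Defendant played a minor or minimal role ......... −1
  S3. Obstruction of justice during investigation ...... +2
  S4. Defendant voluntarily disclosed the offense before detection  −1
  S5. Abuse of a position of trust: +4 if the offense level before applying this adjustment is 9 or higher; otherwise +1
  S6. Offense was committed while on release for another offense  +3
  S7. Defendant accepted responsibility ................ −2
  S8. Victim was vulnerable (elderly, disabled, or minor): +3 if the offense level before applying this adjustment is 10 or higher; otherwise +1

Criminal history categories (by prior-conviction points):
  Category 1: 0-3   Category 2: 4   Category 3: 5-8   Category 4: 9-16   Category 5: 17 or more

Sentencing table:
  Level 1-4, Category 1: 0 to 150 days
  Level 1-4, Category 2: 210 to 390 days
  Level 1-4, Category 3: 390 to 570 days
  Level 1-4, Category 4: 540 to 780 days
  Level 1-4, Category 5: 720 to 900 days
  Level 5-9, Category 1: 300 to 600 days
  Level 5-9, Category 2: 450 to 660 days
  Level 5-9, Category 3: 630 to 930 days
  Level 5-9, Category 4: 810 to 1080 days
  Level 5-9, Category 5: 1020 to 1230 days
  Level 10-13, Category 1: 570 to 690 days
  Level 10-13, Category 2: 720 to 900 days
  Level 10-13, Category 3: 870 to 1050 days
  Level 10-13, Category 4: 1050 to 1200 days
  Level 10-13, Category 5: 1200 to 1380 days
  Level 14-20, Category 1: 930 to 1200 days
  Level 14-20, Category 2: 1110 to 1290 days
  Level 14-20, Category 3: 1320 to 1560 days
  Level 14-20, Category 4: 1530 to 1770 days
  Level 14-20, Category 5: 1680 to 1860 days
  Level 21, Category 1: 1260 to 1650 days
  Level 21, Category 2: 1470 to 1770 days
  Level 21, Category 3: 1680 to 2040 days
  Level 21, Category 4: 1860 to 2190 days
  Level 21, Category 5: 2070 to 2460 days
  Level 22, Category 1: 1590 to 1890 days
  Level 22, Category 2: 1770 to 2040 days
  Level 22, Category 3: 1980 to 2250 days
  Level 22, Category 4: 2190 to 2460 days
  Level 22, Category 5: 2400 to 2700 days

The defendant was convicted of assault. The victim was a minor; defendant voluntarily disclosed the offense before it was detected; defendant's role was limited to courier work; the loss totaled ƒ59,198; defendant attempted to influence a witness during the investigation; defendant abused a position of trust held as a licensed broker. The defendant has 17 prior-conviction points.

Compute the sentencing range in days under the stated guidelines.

2400-2700 days

Base offense level for assault: 14.
S1 applies: 14 + 2 = 16.
S2 applies: 16 − 1 = 15.
S3 applies: 15 + 2 = 17.
S4 applies: 17 − 1 = 16.
S5 applies (level before this adjustment is 16 ≥ 9, so +4): 16 + 4 = 20.
S8 applies (level before this adjustment is 20 ≥ 10, so +3): 20 + 3 = 23.
Level 23 exceeds the maximum of 22; capped at 22.
Final offense level: 22.
Criminal history: 17 prior points → Category 5 (17+).
Level 22 falls in the 22 band.
Grid: Level 22 × Category 5 = 2400-2700 days.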